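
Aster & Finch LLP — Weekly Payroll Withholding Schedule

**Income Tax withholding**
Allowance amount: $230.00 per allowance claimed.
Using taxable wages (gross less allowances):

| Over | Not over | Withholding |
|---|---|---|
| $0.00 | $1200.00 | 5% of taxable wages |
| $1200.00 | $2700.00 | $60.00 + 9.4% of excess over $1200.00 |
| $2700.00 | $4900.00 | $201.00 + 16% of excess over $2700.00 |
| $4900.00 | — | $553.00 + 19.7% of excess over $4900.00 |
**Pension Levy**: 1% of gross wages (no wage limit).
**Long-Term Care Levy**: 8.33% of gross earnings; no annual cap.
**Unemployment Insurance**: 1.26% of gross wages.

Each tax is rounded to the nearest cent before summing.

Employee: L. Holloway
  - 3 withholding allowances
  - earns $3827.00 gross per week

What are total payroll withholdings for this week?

$676.20

Income Tax: taxable = $3827.00 − 3×$230.00 = $3137.00
  $201.00 + 16% × ($3137.00 − $2700.00) = $201.00 + 16% × $437.00 = $270.92
Pension Levy: 1% × $3827.00 = $38.27
Long-Term Care Levy: 8.33% × $3827.00 = $318.79
Unemployment Insurance: 1.26% × $3827.00 = $48.22
Total: $270.92 + $38.27 + $318.79 + $48.22 = $676.20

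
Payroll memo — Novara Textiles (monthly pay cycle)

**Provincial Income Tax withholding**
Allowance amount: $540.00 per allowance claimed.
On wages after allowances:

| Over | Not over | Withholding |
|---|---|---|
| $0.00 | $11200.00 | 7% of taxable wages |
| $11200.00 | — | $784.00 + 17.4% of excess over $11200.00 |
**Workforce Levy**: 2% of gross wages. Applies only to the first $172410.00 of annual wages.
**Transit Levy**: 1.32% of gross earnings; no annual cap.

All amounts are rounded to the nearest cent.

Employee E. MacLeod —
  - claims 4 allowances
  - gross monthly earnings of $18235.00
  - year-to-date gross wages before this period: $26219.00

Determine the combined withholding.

$2237.65

Provincial Income Tax: taxable = $18235.00 − 4×$540.00 = $16075.00
  $784.00 + 17.4% × ($16075.00 − $11200.00) = $784.00 + 17.4% × $4875.00 = $1632.25
Workforce Levy: 2% × $18235.00 = $364.70
Transit Levy: 1.32% × $18235.00 = $240.70
Total: $1632.25 + $364.70 + $240.70 = $2237.65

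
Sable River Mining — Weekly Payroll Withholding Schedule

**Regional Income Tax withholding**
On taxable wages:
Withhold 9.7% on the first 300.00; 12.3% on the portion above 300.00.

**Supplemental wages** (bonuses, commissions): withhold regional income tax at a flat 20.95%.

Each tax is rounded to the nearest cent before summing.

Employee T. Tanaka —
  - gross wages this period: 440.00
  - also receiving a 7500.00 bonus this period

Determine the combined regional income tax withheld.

Regional Income Tax: taxable = 440.00
  29.10 + 12.3% × (440.00 − 300.00) = 29.10 + 12.3% × 140.00 = 46.32
Supplemental (20.95% flat on bonus): 20.95% × 7500.00 = 1571.25
Total regional income tax: 46.32 + 1571.25 = 1617.57

1617.57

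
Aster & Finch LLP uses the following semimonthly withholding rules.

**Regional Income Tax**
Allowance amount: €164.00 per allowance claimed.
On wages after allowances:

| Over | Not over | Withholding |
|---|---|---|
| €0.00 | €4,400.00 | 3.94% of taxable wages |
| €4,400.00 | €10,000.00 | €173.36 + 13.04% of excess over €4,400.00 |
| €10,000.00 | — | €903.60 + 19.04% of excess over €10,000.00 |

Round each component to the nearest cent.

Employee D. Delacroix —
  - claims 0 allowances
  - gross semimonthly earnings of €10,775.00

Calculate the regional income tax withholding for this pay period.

Regional Income Tax: taxable = €10,775.00
  €903.60 + 19.04% × (€10,775.00 − €10,000.00) = €903.60 + 19.04% × €775.00 = €1,051.16

€1,051.16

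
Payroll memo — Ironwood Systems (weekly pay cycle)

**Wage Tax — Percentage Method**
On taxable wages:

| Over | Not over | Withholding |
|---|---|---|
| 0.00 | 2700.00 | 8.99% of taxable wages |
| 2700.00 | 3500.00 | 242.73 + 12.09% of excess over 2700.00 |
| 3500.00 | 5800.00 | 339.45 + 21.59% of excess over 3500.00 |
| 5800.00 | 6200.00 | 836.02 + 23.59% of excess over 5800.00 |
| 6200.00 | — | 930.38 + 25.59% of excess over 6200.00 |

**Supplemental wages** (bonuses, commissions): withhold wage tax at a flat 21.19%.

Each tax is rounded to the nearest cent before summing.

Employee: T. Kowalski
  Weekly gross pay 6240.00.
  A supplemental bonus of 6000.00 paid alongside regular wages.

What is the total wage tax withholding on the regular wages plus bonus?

2212.02

Wage Tax: taxable = 6240.00
  930.38 + 25.59% × (6240.00 − 6200.00) = 930.38 + 25.59% × 40.00 = 940.62
Supplemental (21.19% flat on bonus): 21.19% × 6000.00 = 1271.40
Total wage tax: 940.62 + 1271.40 = 2212.02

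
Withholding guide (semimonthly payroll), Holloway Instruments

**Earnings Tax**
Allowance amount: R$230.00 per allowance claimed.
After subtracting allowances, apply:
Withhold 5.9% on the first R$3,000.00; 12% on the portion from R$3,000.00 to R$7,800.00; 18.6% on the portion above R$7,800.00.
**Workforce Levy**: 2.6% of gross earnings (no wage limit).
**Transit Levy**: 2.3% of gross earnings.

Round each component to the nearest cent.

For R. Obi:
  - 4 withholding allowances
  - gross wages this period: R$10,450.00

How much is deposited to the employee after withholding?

R$8,863.17

Earnings Tax: taxable = R$10,450.00 − 4×R$230.00 = R$9,530.00
  R$753.00 + 18.6% × (R$9,530.00 − R$7,800.00) = R$753.00 + 18.6% × R$1,730.00 = R$1,074.78
Workforce Levy: 2.6% × R$10,450.00 = R$271.70
Transit Levy: 2.3% × R$10,450.00 = R$240.35
Total withheld: R$1,074.78 + R$271.70 + R$240.35 = R$1,586.83
Net pay: R$10,450.00 − R$1,586.83 = R$8,863.17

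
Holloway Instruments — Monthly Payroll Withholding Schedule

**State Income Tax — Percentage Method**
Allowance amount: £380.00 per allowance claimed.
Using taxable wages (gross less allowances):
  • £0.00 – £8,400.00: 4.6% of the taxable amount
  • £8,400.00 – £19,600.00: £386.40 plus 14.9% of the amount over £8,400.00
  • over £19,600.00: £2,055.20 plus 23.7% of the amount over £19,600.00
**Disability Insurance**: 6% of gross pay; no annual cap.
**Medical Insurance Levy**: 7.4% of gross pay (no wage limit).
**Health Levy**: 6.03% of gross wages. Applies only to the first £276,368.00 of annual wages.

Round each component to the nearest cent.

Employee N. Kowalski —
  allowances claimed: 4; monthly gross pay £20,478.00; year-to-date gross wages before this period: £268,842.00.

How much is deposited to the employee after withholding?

State Income Tax: taxable = £20,478.00 − 4×£380.00 = £18,958.00
  £386.40 + 14.9% × (£18,958.00 − £8,400.00) = £386.40 + 14.9% × £10,558.00 = £1,959.54
Disability Insurance: 6% × £20,478.00 = £1,228.68
Medical Insurance Levy: 7.4% × £20,478.00 = £1,515.37
Health Levy: cap £276,368.00 − YTD £268,842.00 = £7,526.00 subject; 6.03% × £7,526.00 = £453.82
Total withheld: £1,959.54 + £1,228.68 + £1,515.37 + £453.82 = £5,157.41
Net pay: £20,478.00 − £5,157.41 = £15,320.59

£15,320.59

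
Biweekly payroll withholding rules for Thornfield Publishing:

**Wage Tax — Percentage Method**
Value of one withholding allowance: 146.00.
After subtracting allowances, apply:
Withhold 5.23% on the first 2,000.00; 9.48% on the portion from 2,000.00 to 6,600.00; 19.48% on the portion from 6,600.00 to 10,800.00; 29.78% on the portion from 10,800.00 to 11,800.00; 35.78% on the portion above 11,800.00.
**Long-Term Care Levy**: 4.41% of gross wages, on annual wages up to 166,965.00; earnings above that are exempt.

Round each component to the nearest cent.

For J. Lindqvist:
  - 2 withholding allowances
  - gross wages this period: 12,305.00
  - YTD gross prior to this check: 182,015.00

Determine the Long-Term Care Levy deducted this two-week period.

Long-Term Care Levy: YTD 182,015.00 ≥ cap 166,965.00 → 0.00

0.00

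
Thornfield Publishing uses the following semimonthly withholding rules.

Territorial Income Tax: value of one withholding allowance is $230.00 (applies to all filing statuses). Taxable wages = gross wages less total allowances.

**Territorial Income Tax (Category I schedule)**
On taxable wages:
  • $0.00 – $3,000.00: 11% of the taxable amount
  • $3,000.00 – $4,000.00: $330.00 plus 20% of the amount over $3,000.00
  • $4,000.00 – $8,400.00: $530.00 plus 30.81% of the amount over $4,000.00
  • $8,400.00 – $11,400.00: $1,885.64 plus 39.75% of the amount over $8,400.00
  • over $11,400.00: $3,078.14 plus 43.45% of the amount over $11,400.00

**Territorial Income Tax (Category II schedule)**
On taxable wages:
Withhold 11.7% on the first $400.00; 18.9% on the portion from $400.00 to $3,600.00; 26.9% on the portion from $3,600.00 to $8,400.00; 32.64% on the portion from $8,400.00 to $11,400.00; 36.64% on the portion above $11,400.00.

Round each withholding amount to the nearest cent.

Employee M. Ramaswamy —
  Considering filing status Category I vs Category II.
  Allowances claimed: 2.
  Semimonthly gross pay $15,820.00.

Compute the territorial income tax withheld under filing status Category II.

$4,372.94

Territorial Income Tax (Category II): taxable = $15,820.00 − 2×$230.00 = $15,360.00
  $2,922.00 + 36.64% × ($15,360.00 − $11,400.00) = $2,922.00 + 36.64% × $3,960.00 = $4,372.94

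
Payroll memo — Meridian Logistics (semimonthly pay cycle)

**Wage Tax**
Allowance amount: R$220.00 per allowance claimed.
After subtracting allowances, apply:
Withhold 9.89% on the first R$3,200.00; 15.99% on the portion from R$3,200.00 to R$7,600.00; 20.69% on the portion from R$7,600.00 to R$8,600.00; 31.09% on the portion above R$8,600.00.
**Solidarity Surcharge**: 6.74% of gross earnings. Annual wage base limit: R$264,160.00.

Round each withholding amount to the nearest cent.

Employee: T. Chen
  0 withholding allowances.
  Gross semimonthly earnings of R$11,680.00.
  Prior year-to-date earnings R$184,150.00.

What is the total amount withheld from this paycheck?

R$2,971.74

Wage Tax: taxable = R$11,680.00
  R$1,226.94 + 31.09% × (R$11,680.00 − R$8,600.00) = R$1,226.94 + 31.09% × R$3,080.00 = R$2,184.51
Solidarity Surcharge: 6.74% × R$11,680.00 = R$787.23
Total: R$2,184.51 + R$787.23 = R$2,971.74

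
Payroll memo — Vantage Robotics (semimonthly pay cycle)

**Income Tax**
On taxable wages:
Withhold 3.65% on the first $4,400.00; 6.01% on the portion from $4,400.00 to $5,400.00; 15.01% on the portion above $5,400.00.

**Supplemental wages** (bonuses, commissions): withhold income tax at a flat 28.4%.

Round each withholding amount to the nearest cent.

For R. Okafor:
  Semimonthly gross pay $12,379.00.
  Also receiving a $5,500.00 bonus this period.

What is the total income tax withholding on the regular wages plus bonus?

$2,830.25

Income Tax: taxable = $12,379.00
  $220.70 + 15.01% × ($12,379.00 − $5,400.00) = $220.70 + 15.01% × $6,979.00 = $1,268.25
Supplemental (28.4% flat on bonus): 28.4% × $5,500.00 = $1,562.00
Total income tax: $1,268.25 + $1,562.00 = $2,830.25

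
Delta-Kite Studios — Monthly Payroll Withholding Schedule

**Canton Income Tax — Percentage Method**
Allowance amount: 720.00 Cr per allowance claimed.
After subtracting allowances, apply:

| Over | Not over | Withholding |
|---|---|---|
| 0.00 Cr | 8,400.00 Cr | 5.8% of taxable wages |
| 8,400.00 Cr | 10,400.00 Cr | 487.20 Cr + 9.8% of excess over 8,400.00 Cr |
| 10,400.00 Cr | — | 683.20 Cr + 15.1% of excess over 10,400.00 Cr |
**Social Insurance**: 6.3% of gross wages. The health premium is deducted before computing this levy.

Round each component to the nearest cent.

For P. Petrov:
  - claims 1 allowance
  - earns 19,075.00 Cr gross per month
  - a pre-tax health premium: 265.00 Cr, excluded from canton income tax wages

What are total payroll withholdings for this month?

Canton Income Tax: taxable = 19,075.00 Cr − 265.00 Cr − 1×720.00 Cr = 18,090.00 Cr
  683.20 Cr + 15.1% × (18,090.00 Cr − 10,400.00 Cr) = 683.20 Cr + 15.1% × 7,690.00 Cr = 1,844.39 Cr
Social Insurance: 6.3% × 18,810.00 Cr = 1,185.03 Cr
Total: 1,844.39 Cr + 1,185.03 Cr = 3,029.42 Cr

3,029.42 Cr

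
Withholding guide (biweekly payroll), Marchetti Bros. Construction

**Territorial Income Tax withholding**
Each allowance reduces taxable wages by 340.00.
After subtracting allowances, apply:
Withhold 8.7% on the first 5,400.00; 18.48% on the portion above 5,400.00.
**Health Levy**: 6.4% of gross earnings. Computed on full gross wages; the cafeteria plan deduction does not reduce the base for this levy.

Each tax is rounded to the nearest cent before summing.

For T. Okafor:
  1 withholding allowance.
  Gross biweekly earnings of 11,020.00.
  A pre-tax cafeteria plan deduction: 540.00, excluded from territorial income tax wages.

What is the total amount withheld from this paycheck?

2,051.03

Territorial Income Tax: taxable = 11,020.00 − 540.00 − 1×340.00 = 10,140.00
  469.80 + 18.48% × (10,140.00 − 5,400.00) = 469.80 + 18.48% × 4,740.00 = 1,345.75
Health Levy: 6.4% × 11,020.00 = 705.28
Total: 1,345.75 + 705.28 = 2,051.03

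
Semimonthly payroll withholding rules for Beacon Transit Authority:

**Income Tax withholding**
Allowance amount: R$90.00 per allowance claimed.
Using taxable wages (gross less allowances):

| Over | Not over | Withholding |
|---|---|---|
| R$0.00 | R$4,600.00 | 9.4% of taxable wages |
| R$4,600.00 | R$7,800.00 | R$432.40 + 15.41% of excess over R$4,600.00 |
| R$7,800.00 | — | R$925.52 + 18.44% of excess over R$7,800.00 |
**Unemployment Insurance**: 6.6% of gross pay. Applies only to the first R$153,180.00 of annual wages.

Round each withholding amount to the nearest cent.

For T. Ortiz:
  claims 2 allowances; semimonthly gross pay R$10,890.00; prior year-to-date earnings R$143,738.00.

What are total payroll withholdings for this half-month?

Income Tax: taxable = R$10,890.00 − 2×R$90.00 = R$10,710.00
  R$925.52 + 18.44% × (R$10,710.00 − R$7,800.00) = R$925.52 + 18.44% × R$2,910.00 = R$1,462.12
Unemployment Insurance: cap R$153,180.00 − YTD R$143,738.00 = R$9,442.00 subject; 6.6% × R$9,442.00 = R$623.17
Total: R$1,462.12 + R$623.17 = R$2,085.29

R$2,085.29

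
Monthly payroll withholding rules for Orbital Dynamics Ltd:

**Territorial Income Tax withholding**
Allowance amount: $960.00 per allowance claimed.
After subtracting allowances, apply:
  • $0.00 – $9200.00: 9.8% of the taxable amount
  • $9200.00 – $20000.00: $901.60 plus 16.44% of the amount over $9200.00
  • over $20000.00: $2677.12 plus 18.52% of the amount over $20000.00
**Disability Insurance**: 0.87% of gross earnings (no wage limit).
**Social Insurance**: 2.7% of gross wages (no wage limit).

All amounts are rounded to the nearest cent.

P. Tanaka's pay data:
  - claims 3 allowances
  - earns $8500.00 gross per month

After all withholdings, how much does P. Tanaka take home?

$7645.79

Territorial Income Tax: taxable = $8500.00 − 3×$960.00 = $5620.00
  9.8% × $5620.00 = $550.76
Disability Insurance: 0.87% × $8500.00 = $73.95
Social Insurance: 2.7% × $8500.00 = $229.50
Total withheld: $550.76 + $73.95 + $229.50 = $854.21
Net pay: $8500.00 − $854.21 = $7645.79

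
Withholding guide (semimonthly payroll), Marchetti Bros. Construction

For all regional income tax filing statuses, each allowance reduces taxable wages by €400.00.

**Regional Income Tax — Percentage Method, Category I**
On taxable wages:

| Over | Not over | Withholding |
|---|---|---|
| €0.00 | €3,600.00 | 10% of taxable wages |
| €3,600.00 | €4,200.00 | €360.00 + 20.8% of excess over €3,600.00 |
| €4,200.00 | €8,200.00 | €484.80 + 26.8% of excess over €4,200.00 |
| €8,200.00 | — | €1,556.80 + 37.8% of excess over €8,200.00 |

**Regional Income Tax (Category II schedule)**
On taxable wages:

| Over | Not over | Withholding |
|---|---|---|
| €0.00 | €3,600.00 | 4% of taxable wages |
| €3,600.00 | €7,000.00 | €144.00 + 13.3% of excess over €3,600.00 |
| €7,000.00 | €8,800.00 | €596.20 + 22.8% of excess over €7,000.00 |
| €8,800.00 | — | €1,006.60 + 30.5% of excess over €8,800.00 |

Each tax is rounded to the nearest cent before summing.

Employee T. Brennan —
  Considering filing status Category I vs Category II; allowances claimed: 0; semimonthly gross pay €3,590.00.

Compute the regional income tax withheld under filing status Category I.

€359.00

Regional Income Tax (Category I): taxable = €3,590.00
  10% × €3,590.00 = €359.00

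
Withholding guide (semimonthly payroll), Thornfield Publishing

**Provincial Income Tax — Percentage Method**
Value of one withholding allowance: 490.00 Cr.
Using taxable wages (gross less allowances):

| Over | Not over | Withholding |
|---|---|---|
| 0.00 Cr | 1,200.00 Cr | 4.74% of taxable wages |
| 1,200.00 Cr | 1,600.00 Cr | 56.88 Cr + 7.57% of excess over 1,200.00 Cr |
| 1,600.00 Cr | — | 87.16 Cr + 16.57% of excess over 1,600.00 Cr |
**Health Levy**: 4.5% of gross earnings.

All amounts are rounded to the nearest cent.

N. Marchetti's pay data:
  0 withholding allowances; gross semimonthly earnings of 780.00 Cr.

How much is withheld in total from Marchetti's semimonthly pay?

Provincial Income Tax: taxable = 780.00 Cr
  4.74% × 780.00 Cr = 36.97 Cr
Health Levy: 4.5% × 780.00 Cr = 35.10 Cr
Total: 36.97 Cr + 35.10 Cr = 72.07 Cr

72.07 Cr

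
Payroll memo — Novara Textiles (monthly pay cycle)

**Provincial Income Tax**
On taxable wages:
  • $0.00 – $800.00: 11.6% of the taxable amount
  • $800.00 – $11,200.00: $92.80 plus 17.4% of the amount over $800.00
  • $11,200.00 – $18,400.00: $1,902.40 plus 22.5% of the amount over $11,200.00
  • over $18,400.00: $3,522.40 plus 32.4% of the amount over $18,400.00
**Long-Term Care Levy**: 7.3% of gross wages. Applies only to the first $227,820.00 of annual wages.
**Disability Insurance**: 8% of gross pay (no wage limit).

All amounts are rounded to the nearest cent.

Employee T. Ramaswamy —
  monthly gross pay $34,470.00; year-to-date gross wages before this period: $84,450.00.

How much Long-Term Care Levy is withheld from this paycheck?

Long-Term Care Levy: 7.3% × $34,470.00 = $2,516.31

$2,516.31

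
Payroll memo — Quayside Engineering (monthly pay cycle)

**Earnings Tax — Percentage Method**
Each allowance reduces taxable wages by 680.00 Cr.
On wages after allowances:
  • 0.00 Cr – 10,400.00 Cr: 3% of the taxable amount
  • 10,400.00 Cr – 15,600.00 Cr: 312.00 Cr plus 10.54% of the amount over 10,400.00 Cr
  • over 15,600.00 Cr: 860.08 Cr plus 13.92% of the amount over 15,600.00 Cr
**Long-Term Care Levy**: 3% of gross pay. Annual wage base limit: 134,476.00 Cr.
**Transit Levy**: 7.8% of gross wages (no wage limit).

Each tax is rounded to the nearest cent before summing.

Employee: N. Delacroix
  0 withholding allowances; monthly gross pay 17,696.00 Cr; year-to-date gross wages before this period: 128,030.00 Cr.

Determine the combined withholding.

2,725.51 Cr

Earnings Tax: taxable = 17,696.00 Cr
  860.08 Cr + 13.92% × (17,696.00 Cr − 15,600.00 Cr) = 860.08 Cr + 13.92% × 2,096.00 Cr = 1,151.84 Cr
Long-Term Care Levy: cap 134,476.00 Cr − YTD 128,030.00 Cr = 6,446.00 Cr subject; 3% × 6,446.00 Cr = 193.38 Cr
Transit Levy: 7.8% × 17,696.00 Cr = 1,380.29 Cr
Total: 1,151.84 Cr + 193.38 Cr + 1,380.29 Cr = 2,725.51 Cr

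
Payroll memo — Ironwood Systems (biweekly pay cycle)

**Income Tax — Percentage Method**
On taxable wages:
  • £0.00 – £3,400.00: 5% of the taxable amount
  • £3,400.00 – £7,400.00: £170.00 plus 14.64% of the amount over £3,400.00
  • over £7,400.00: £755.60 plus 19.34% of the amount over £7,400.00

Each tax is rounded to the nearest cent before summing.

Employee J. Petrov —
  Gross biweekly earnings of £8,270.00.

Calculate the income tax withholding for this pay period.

£923.86

Income Tax: taxable = £8,270.00
  £755.60 + 19.34% × (£8,270.00 − £7,400.00) = £755.60 + 19.34% × £870.00 = £923.86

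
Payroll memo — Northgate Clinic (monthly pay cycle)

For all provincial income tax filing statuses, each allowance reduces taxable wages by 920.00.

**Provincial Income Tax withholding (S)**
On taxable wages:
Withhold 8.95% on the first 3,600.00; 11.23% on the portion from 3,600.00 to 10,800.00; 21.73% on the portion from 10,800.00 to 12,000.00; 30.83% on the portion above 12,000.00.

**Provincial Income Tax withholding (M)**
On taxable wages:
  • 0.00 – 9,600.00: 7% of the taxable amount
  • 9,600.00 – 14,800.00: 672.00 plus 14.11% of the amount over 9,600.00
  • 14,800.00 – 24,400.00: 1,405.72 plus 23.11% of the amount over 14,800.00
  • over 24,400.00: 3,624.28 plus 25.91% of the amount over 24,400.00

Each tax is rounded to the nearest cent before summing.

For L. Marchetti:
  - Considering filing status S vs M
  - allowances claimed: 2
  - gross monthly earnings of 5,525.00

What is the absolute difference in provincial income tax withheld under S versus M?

73.80

Provincial Income Tax (S): taxable = 5,525.00 − 2×920.00 = 3,685.00
  322.20 + 11.23% × (3,685.00 − 3,600.00) = 322.20 + 11.23% × 85.00 = 331.75
Provincial Income Tax (M): taxable = 5,525.00 − 2×920.00 = 3,685.00
  7% × 3,685.00 = 257.95
Difference: |331.75 − 257.95| = 73.80 (higher under S)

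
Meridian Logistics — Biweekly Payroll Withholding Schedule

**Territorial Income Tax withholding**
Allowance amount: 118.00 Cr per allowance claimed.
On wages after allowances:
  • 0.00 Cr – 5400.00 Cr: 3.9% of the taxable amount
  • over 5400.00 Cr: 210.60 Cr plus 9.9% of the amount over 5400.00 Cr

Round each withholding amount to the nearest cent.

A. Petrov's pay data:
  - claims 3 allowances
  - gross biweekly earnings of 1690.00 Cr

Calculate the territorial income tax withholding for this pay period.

Territorial Income Tax: taxable = 1690.00 Cr − 3×118.00 Cr = 1336.00 Cr
  3.9% × 1336.00 Cr = 52.10 Cr

52.10 Cr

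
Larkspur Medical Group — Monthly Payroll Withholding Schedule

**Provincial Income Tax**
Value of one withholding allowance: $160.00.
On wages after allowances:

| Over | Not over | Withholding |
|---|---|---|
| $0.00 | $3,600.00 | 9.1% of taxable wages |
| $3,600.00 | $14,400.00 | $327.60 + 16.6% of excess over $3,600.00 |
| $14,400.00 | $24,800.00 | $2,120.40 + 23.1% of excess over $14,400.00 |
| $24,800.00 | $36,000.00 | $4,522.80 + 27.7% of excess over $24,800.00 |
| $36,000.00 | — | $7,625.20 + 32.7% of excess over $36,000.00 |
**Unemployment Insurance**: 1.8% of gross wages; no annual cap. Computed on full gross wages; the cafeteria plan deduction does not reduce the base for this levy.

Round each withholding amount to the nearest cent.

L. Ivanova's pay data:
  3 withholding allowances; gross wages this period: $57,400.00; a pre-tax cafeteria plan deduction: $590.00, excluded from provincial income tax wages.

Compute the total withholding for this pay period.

Provincial Income Tax: taxable = $57,400.00 − $590.00 − 3×$160.00 = $56,330.00
  $7,625.20 + 32.7% × ($56,330.00 − $36,000.00) = $7,625.20 + 32.7% × $20,330.00 = $14,273.11
Unemployment Insurance: 1.8% × $57,400.00 = $1,033.20
Total: $14,273.11 + $1,033.20 = $15,306.31

$15,306.31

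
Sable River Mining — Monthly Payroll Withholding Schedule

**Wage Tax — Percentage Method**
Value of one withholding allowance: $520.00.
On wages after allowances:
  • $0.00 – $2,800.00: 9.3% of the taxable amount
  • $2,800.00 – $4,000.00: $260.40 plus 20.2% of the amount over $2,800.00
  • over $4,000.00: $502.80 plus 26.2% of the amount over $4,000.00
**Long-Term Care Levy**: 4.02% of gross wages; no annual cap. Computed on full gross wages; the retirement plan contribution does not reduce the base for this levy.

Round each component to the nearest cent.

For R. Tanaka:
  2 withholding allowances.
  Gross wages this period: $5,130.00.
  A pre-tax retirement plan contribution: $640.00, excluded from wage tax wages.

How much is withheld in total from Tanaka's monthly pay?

Wage Tax: taxable = $5,130.00 − $640.00 − 2×$520.00 = $3,450.00
  $260.40 + 20.2% × ($3,450.00 − $2,800.00) = $260.40 + 20.2% × $650.00 = $391.70
Long-Term Care Levy: 4.02% × $5,130.00 = $206.23
Total: $391.70 + $206.23 = $597.93

$597.93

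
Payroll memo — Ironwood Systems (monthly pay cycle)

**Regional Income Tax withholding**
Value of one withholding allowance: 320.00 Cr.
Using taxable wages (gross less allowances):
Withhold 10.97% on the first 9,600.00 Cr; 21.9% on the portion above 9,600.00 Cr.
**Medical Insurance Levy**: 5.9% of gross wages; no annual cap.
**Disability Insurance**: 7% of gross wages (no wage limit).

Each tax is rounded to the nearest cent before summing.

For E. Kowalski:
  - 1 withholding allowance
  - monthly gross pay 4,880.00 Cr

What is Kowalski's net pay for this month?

3,750.25 Cr

Regional Income Tax: taxable = 4,880.00 Cr − 1×320.00 Cr = 4,560.00 Cr
  10.97% × 4,560.00 Cr = 500.23 Cr
Medical Insurance Levy: 5.9% × 4,880.00 Cr = 287.92 Cr
Disability Insurance: 7% × 4,880.00 Cr = 341.60 Cr
Total withheld: 500.23 Cr + 287.92 Cr + 341.60 Cr = 1,129.75 Cr
Net pay: 4,880.00 Cr − 1,129.75 Cr = 3,750.25 Cr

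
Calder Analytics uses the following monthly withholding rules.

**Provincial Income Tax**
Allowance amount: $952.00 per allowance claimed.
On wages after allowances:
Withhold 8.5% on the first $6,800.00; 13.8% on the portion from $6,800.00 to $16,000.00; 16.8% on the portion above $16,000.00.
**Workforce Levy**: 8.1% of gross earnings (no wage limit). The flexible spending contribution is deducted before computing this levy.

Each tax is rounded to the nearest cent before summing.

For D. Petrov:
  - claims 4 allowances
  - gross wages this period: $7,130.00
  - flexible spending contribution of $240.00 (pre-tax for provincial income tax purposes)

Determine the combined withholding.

$820.06

Provincial Income Tax: taxable = $7,130.00 − $240.00 − 4×$952.00 = $3,082.00
  8.5% × $3,082.00 = $261.97
Workforce Levy: 8.1% × $6,890.00 = $558.09
Total: $261.97 + $558.09 = $820.06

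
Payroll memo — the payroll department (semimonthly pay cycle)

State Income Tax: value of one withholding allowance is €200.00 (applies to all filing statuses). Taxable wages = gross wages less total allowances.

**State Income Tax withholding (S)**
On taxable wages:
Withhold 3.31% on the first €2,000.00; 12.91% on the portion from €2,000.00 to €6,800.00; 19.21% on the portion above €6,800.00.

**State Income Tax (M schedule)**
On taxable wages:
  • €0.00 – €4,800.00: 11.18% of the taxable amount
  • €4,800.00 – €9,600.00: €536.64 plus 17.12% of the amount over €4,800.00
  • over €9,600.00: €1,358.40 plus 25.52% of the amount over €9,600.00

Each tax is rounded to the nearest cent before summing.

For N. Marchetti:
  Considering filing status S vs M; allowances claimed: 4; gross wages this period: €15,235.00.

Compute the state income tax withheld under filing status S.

State Income Tax (S): taxable = €15,235.00 − 4×€200.00 = €14,435.00
  €685.88 + 19.21% × (€14,435.00 − €6,800.00) = €685.88 + 19.21% × €7,635.00 = €2,152.56

€2,152.56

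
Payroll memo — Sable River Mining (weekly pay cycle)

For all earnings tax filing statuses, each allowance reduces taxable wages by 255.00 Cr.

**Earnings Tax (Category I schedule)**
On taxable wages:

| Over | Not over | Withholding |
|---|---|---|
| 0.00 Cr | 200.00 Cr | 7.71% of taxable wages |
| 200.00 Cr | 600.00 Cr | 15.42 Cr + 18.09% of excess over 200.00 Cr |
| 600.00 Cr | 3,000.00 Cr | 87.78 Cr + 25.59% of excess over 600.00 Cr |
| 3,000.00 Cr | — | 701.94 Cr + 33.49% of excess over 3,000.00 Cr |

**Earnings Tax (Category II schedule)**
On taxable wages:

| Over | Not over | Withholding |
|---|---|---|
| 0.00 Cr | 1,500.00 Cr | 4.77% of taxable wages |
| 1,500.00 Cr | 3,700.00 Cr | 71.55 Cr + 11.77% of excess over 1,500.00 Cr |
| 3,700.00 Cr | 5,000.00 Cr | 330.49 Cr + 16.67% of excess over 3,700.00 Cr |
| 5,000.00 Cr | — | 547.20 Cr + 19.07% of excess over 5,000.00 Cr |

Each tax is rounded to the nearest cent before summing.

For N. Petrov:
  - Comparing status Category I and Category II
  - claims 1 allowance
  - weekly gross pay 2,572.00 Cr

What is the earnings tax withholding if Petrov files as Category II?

167.71 Cr

Earnings Tax (Category II): taxable = 2,572.00 Cr − 1×255.00 Cr = 2,317.00 Cr
  71.55 Cr + 11.77% × (2,317.00 Cr − 1,500.00 Cr) = 71.55 Cr + 11.77% × 817.00 Cr = 167.71 Cr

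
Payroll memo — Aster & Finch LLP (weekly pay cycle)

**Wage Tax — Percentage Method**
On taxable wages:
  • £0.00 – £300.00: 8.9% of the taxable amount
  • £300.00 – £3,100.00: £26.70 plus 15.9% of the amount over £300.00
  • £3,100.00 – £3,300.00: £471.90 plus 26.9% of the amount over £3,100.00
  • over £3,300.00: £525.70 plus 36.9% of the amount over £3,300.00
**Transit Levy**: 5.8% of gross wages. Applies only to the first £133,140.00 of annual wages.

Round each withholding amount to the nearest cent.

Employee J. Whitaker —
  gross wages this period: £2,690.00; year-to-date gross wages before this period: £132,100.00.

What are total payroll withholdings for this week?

£467.03

Wage Tax: taxable = £2,690.00
  £26.70 + 15.9% × (£2,690.00 − £300.00) = £26.70 + 15.9% × £2,390.00 = £406.71
Transit Levy: cap £133,140.00 − YTD £132,100.00 = £1,040.00 subject; 5.8% × £1,040.00 = £60.32
Total: £406.71 + £60.32 = £467.03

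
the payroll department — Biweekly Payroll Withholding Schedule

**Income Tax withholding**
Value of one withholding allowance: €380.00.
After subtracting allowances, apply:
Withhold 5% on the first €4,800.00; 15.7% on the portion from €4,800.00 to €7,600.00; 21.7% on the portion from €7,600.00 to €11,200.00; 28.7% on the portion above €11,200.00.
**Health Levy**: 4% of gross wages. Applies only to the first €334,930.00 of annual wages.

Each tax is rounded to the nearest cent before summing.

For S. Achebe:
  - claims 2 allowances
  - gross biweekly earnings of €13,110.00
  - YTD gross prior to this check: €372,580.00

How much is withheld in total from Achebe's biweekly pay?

€1,790.85

Income Tax: taxable = €13,110.00 − 2×€380.00 = €12,350.00
  €1,460.80 + 28.7% × (€12,350.00 − €11,200.00) = €1,460.80 + 28.7% × €1,150.00 = €1,790.85
Health Levy: YTD €372,580.00 ≥ cap €334,930.00 → €0.00
Total: €1,790.85 + €0.00 = €1,790.85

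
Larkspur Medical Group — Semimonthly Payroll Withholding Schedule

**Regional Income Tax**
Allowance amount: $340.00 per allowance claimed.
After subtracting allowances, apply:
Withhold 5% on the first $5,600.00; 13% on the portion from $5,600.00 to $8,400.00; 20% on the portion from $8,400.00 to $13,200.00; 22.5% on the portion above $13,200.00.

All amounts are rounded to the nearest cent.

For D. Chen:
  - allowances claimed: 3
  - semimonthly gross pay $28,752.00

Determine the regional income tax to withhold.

$4,873.70

Regional Income Tax: taxable = $28,752.00 − 3×$340.00 = $27,732.00
  $1,604.00 + 22.5% × ($27,732.00 − $13,200.00) = $1,604.00 + 22.5% × $14,532.00 = $4,873.70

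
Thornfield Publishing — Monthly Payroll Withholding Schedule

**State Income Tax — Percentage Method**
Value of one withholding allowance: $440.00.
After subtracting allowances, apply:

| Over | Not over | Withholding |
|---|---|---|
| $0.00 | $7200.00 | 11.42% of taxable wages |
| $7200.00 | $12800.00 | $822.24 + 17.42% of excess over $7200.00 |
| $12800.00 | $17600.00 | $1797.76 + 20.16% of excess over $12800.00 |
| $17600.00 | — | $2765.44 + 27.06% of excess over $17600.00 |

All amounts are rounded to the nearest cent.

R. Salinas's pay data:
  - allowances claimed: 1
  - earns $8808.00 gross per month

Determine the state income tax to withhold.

$1025.71

State Income Tax: taxable = $8808.00 − 1×$440.00 = $8368.00
  $822.24 + 17.42% × ($8368.00 − $7200.00) = $822.24 + 17.42% × $1168.00 = $1025.71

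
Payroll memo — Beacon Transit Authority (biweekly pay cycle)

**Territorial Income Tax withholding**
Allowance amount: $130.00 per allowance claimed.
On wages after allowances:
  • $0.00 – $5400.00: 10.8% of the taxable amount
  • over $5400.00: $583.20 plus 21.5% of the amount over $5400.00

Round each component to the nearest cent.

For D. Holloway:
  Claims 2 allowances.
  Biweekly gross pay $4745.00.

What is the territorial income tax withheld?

$484.38

Territorial Income Tax: taxable = $4745.00 − 2×$130.00 = $4485.00
  10.8% × $4485.00 = $484.38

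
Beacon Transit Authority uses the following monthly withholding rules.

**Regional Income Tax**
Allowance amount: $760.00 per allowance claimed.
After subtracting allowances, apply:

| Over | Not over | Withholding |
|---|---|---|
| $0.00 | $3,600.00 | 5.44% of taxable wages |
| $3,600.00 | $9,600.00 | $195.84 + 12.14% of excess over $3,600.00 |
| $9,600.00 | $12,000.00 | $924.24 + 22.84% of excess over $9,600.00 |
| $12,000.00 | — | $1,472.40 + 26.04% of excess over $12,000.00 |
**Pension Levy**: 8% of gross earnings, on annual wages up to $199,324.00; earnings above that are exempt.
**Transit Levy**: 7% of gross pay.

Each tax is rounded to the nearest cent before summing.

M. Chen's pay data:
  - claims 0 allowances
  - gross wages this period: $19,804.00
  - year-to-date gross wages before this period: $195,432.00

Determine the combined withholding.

Regional Income Tax: taxable = $19,804.00
  $1,472.40 + 26.04% × ($19,804.00 − $12,000.00) = $1,472.40 + 26.04% × $7,804.00 = $3,504.56
Pension Levy: cap $199,324.00 − YTD $195,432.00 = $3,892.00 subject; 8% × $3,892.00 = $311.36
Transit Levy: 7% × $19,804.00 = $1,386.28
Total: $3,504.56 + $311.36 + $1,386.28 = $5,202.20

$5,202.20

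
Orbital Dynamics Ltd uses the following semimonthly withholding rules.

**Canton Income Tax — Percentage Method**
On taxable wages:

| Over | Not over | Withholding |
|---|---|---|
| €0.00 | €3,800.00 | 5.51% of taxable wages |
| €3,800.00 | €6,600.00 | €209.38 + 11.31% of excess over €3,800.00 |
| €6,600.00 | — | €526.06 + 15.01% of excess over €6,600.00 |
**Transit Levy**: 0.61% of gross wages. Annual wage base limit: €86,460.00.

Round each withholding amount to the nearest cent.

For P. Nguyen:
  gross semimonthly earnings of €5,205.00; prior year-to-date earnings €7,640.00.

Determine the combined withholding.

€400.04

Canton Income Tax: taxable = €5,205.00
  €209.38 + 11.31% × (€5,205.00 − €3,800.00) = €209.38 + 11.31% × €1,405.00 = €368.29
Transit Levy: 0.61% × €5,205.00 = €31.75
Total: €368.29 + €31.75 = €400.04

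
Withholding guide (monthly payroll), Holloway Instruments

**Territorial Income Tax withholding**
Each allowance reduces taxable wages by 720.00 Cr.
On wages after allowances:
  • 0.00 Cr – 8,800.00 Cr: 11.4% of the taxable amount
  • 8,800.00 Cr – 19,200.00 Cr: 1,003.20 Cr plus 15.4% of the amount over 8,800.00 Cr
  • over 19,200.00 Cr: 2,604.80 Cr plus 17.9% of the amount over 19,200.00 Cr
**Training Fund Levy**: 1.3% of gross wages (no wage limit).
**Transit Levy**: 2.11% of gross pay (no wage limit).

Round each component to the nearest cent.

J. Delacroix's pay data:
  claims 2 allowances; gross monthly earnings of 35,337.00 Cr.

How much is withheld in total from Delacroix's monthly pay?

Territorial Income Tax: taxable = 35,337.00 Cr − 2×720.00 Cr = 33,897.00 Cr
  2,604.80 Cr + 17.9% × (33,897.00 Cr − 19,200.00 Cr) = 2,604.80 Cr + 17.9% × 14,697.00 Cr = 5,235.56 Cr
Training Fund Levy: 1.3% × 35,337.00 Cr = 459.38 Cr
Transit Levy: 2.11% × 35,337.00 Cr = 745.61 Cr
Total: 5,235.56 Cr + 459.38 Cr + 745.61 Cr = 6,440.55 Cr

6,440.55 Cr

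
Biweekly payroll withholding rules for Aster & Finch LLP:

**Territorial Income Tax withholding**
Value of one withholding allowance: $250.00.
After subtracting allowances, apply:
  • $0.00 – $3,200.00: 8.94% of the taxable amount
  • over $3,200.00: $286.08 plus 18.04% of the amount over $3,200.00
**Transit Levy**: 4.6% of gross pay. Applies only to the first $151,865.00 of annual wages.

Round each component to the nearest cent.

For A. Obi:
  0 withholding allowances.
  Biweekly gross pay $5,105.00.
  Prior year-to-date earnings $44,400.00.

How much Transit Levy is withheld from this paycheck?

$234.83

Transit Levy: 4.6% × $5,105.00 = $234.83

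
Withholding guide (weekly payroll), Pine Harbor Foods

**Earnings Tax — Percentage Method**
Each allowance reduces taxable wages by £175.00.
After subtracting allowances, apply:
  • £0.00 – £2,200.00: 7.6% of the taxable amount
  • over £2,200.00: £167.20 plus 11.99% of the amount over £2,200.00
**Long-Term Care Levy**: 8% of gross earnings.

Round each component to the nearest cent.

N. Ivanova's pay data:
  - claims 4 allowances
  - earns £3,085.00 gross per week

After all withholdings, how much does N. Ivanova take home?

£2,648.82

Earnings Tax: taxable = £3,085.00 − 4×£175.00 = £2,385.00
  £167.20 + 11.99% × (£2,385.00 − £2,200.00) = £167.20 + 11.99% × £185.00 = £189.38
Long-Term Care Levy: 8% × £3,085.00 = £246.80
Total withheld: £189.38 + £246.80 = £436.18
Net pay: £3,085.00 − £436.18 = £2,648.82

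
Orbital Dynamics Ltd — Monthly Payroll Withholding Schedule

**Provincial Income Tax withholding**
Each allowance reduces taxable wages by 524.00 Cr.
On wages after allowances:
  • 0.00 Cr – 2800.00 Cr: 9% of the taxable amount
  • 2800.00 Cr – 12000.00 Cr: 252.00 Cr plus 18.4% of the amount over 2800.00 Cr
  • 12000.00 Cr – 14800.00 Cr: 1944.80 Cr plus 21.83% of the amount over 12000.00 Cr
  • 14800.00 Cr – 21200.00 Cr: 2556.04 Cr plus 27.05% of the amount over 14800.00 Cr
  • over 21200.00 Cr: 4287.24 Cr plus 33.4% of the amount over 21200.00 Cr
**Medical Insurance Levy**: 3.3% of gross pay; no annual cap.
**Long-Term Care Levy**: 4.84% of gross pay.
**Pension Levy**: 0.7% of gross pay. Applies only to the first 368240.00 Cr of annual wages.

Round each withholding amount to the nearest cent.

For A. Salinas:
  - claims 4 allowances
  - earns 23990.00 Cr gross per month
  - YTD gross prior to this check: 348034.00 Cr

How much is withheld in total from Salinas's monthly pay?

Provincial Income Tax: taxable = 23990.00 Cr − 4×524.00 Cr = 21894.00 Cr
  4287.24 Cr + 33.4% × (21894.00 Cr − 21200.00 Cr) = 4287.24 Cr + 33.4% × 694.00 Cr = 4519.04 Cr
Medical Insurance Levy: 3.3% × 23990.00 Cr = 791.67 Cr
Long-Term Care Levy: 4.84% × 23990.00 Cr = 1161.12 Cr
Pension Levy: cap 368240.00 Cr − YTD 348034.00 Cr = 20206.00 Cr subject; 0.7% × 20206.00 Cr = 141.44 Cr
Total: 4519.04 Cr + 791.67 Cr + 1161.12 Cr + 141.44 Cr = 6613.27 Cr

6613.27 Cr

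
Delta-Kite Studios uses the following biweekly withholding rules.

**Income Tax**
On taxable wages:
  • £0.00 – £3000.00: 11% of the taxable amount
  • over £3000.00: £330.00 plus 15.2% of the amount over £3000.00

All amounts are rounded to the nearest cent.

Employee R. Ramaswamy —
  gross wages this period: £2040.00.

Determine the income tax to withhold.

Income Tax: taxable = £2040.00
  11% × £2040.00 = £224.40

£224.40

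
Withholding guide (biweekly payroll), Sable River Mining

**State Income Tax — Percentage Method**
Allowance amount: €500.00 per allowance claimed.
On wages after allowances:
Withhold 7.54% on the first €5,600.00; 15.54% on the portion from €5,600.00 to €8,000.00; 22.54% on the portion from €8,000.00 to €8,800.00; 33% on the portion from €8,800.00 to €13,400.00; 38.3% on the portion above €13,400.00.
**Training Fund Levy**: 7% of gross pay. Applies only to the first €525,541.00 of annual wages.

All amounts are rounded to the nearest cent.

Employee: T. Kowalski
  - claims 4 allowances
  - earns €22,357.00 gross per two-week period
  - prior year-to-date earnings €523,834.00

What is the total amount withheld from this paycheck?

State Income Tax: taxable = €22,357.00 − 4×€500.00 = €20,357.00
  €2,493.52 + 38.3% × (€20,357.00 − €13,400.00) = €2,493.52 + 38.3% × €6,957.00 = €5,158.05
Training Fund Levy: cap €525,541.00 − YTD €523,834.00 = €1,707.00 subject; 7% × €1,707.00 = €119.49
Total: €5,158.05 + €119.49 = €5,277.54

€5,277.54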